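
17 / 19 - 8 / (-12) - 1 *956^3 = -49802200423 / 57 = -873722814.44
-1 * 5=-5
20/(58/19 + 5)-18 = -2374/153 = -15.52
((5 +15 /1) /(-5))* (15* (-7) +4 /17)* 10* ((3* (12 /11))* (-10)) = -25646400 /187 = -137146.52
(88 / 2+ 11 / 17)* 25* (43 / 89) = 815925 / 1513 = 539.28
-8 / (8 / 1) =-1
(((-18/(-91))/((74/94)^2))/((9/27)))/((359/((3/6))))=59643/44723861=0.00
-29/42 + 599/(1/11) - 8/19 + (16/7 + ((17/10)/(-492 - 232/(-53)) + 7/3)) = 32371568101/4910360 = 6592.50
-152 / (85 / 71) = -10792 / 85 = -126.96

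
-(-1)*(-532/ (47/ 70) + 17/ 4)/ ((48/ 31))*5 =-7654985/ 3008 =-2544.88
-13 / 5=-2.60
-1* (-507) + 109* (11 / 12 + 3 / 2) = 9245 / 12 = 770.42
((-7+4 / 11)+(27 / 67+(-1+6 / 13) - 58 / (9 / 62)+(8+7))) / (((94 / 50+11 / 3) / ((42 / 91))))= -421797125 / 12953512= -32.56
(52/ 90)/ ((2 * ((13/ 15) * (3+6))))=1/ 27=0.04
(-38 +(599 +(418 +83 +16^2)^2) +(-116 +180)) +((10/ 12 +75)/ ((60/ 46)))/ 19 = 392395109/ 684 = 573677.06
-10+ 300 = 290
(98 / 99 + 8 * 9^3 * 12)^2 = 48004306248196 / 9801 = 4897898811.16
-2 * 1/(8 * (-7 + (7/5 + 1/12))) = 15/331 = 0.05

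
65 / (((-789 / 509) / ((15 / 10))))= -33085 / 526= -62.90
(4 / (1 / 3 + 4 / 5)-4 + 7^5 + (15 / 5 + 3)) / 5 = 285813 / 85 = 3362.51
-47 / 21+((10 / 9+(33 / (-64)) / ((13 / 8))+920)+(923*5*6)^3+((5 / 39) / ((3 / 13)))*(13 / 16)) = 92736669960126223 / 4368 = 21230922609919.01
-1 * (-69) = 69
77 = 77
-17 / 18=-0.94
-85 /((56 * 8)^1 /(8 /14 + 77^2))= -1125.03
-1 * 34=-34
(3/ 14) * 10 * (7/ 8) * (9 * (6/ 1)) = 405/ 4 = 101.25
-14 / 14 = -1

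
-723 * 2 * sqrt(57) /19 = -1446 * sqrt(57) /19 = -574.58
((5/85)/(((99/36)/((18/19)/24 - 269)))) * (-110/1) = 204410/323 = 632.85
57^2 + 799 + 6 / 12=8097 / 2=4048.50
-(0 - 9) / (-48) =-3 / 16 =-0.19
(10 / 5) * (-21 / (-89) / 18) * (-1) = -7 / 267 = -0.03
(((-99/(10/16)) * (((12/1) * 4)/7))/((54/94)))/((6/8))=-264704/105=-2520.99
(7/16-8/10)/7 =-29/560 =-0.05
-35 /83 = -0.42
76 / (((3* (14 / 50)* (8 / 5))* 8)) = 2375 / 336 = 7.07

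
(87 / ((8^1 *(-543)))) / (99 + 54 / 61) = -1769 / 8822664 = -0.00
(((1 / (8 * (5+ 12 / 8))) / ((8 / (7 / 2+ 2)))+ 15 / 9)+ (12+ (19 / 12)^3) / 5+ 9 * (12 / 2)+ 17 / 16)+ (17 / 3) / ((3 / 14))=242557 / 2808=86.38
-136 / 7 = -19.43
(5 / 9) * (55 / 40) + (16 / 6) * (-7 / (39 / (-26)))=317 / 24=13.21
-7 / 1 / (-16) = 7 / 16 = 0.44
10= 10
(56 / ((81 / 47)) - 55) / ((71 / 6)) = -3646 / 1917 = -1.90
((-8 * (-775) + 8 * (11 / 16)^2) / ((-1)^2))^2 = 38486901.80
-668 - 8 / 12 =-2006 / 3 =-668.67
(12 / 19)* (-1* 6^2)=-432 / 19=-22.74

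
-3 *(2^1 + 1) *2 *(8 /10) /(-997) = 72 /4985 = 0.01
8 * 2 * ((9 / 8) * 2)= 36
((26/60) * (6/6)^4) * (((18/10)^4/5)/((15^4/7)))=2457/19531250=0.00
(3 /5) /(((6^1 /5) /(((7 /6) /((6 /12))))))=7 /6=1.17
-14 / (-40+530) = -1 / 35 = -0.03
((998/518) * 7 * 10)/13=4990/481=10.37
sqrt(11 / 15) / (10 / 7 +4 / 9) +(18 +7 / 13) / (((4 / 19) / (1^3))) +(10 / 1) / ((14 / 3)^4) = 21*sqrt(165) / 590 +21993623 / 249704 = 88.54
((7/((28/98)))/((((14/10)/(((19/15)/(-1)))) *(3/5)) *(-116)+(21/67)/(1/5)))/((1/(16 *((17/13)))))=6059480/927849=6.53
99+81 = 180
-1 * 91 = -91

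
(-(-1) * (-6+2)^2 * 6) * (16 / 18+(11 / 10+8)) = 14384 / 15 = 958.93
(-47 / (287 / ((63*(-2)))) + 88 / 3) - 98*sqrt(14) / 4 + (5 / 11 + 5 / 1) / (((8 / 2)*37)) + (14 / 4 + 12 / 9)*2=995730 / 16687 - 49*sqrt(14) / 2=-32.00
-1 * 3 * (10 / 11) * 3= -8.18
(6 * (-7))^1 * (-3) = 126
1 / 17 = 0.06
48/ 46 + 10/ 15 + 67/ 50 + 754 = 2611823/ 3450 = 757.05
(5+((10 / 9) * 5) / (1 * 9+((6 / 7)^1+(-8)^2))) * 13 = 65.98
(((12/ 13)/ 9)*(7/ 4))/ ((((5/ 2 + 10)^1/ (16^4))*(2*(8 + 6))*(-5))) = -32768/ 4875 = -6.72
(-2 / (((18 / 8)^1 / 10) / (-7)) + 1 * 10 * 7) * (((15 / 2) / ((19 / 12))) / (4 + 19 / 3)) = 35700 / 589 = 60.61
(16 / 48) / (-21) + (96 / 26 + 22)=25.68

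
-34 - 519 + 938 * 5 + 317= 4454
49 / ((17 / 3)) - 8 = 11 / 17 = 0.65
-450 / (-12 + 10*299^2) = -225 / 446999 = -0.00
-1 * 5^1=-5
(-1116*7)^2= 61027344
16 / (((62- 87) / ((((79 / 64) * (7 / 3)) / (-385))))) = 79 / 16500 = 0.00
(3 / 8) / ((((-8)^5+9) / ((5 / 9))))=-5 / 786216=-0.00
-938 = -938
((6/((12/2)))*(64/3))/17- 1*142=-7178/51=-140.75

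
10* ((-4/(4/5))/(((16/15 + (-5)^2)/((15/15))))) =-750/391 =-1.92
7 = 7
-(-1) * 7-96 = -89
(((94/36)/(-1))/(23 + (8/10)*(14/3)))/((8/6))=-0.07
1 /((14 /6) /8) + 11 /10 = 317 /70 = 4.53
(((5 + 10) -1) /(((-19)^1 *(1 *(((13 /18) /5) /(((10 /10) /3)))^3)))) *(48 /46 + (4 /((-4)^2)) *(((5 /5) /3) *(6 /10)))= -9506700 /960089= -9.90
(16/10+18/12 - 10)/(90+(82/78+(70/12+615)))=-897/92545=-0.01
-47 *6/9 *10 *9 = -2820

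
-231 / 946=-21 / 86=-0.24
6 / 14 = 3 / 7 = 0.43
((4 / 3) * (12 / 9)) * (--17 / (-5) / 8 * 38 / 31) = -1292 / 1395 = -0.93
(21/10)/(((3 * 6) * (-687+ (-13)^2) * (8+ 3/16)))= -2/72705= -0.00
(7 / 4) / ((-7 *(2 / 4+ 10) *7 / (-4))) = 2 / 147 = 0.01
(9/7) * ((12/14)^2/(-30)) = -54/1715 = -0.03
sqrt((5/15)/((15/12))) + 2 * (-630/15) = -84 + 2 * sqrt(15)/15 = -83.48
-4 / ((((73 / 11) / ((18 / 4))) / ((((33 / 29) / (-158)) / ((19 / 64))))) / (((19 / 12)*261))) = 156816 / 5767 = 27.19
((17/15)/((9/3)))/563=17/25335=0.00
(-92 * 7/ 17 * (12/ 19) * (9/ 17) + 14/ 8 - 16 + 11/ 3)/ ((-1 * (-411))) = -1531981/ 27081612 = -0.06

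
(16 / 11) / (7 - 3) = 0.36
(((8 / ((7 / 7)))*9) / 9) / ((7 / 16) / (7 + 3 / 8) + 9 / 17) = 16048 / 1181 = 13.59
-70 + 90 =20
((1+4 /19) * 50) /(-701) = -1150 /13319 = -0.09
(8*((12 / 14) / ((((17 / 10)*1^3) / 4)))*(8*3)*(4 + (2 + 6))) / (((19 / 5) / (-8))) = -22118400 / 2261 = -9782.57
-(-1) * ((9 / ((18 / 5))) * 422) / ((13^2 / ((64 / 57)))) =67520 / 9633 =7.01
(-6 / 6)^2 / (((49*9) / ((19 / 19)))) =1 / 441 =0.00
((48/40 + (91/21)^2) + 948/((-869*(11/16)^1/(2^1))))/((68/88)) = 182998/8415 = 21.75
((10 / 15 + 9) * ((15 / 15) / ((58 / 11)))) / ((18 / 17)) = 187 / 108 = 1.73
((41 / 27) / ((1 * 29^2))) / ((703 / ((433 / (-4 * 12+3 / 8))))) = -142024 / 6081911001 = -0.00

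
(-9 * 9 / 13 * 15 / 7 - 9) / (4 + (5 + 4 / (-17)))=-2.55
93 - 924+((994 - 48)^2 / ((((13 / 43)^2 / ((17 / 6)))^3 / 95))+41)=2532500329730.86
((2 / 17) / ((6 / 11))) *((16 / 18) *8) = 704 / 459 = 1.53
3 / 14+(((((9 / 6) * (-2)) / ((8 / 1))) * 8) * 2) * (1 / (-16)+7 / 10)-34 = -10531 / 280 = -37.61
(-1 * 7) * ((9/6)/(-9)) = 7/6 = 1.17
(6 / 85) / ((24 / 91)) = 91 / 340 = 0.27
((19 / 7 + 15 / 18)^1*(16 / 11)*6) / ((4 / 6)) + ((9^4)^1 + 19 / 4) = 2036555 / 308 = 6612.19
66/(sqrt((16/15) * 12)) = 33 * sqrt(5)/4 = 18.45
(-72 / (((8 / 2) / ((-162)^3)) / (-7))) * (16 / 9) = -952342272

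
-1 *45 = -45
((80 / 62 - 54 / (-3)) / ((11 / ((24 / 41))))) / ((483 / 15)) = 3120 / 97867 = 0.03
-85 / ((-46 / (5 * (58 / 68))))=725 / 92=7.88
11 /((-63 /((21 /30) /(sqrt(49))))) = -11 /630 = -0.02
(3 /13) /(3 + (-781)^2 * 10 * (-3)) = -1 /79294917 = -0.00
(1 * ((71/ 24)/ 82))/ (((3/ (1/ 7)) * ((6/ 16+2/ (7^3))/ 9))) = 0.04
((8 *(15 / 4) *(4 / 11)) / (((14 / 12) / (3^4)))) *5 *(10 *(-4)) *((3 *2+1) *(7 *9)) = -734832000 / 11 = -66802909.09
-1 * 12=-12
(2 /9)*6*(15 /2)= 10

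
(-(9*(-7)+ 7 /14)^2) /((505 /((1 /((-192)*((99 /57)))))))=59375 /2559744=0.02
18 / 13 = 1.38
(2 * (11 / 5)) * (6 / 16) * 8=66 / 5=13.20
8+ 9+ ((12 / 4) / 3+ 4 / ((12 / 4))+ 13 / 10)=619 / 30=20.63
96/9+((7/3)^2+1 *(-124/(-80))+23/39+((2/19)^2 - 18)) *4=-6536653/211185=-30.95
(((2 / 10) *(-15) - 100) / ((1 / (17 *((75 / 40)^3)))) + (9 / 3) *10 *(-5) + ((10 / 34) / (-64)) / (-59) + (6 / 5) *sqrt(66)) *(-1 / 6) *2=6004384235 / 1540608 - 2 *sqrt(66) / 5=3894.16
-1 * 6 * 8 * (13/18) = -104/3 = -34.67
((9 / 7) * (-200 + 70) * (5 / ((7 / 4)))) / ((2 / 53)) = -620100 / 49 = -12655.10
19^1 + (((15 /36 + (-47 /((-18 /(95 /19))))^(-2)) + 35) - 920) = -573618187 /662700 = -865.58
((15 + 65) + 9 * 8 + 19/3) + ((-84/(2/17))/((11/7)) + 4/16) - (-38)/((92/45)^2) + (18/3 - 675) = -133467683/139656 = -955.69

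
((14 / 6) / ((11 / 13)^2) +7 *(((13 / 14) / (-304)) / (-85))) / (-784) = -61142159 / 14707714560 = -0.00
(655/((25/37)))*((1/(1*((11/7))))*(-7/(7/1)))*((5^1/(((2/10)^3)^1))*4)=-16964500/11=-1542227.27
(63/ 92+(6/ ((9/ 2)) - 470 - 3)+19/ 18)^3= -58908822775737299/ 567663552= -103774185.55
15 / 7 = 2.14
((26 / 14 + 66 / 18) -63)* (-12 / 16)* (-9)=-387.96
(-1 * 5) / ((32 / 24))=-15 / 4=-3.75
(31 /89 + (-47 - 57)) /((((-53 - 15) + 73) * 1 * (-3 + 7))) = -1845 /356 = -5.18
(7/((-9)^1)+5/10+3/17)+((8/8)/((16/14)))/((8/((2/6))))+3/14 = 10243/68544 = 0.15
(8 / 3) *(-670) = -5360 / 3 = -1786.67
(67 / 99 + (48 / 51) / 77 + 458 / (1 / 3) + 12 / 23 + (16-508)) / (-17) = -239317429 / 4606371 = -51.95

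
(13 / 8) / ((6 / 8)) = 13 / 6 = 2.17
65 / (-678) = -65 / 678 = -0.10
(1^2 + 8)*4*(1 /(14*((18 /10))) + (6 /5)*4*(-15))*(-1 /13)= 18134 /91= 199.27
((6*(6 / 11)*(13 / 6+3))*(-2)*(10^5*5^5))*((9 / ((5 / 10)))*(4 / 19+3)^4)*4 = -115889689170000000000 / 1433531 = -80842122821201.63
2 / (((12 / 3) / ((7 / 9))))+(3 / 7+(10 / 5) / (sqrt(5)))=103 / 126+2 * sqrt(5) / 5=1.71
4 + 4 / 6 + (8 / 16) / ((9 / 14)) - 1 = 40 / 9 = 4.44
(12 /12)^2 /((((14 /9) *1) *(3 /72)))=108 /7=15.43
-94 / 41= -2.29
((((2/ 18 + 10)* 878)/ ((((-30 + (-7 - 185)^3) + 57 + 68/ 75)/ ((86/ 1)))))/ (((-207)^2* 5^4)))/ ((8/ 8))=-6871228/ 1705945652658225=-0.00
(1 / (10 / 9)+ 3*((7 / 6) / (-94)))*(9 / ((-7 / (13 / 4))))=-94887 / 26320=-3.61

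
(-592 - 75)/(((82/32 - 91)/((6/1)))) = 64032/1415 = 45.25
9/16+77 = 1241/16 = 77.56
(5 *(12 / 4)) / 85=3 / 17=0.18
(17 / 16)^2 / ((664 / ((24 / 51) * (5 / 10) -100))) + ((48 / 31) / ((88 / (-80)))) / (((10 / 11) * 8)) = -0.36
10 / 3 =3.33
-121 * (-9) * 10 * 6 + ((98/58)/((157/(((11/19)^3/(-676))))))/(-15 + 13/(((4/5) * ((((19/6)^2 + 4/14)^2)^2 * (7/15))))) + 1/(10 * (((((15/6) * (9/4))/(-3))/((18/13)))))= 4719337673475100198636639154047/72227471796467945409156900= 65339.93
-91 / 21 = -13 / 3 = -4.33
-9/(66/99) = -27/2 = -13.50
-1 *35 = -35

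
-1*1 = -1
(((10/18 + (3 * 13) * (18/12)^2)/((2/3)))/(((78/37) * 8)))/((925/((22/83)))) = 0.00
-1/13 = -0.08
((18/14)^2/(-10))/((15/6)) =-81/1225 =-0.07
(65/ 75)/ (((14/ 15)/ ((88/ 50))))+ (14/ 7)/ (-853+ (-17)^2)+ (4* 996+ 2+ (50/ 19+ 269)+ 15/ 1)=4007762063/ 937650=4274.26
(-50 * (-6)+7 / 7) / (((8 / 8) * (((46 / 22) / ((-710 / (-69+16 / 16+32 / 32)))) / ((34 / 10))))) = 7992754 / 1541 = 5186.73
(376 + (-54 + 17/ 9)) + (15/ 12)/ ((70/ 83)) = 163987/ 504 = 325.37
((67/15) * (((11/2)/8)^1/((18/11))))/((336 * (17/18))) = 8107/1370880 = 0.01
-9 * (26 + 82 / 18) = -275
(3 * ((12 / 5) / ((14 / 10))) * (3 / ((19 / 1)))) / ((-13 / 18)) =-1944 / 1729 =-1.12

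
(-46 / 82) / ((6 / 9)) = -69 / 82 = -0.84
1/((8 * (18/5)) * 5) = 1/144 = 0.01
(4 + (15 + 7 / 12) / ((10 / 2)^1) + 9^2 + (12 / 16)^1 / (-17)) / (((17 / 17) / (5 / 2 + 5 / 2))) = 44917 / 102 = 440.36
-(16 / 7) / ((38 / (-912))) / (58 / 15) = 14.19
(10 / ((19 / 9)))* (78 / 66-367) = -362160 / 209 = -1732.82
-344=-344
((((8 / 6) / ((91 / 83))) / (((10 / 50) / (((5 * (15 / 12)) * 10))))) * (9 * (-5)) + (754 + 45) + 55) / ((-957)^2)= -50984 / 2873871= -0.02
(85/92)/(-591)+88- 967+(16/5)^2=-1180907593/1359300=-868.76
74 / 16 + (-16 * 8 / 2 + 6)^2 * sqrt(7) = 37 / 8 + 3364 * sqrt(7) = 8904.93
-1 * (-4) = 4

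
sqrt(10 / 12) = sqrt(30) / 6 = 0.91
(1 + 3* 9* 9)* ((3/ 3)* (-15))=-3660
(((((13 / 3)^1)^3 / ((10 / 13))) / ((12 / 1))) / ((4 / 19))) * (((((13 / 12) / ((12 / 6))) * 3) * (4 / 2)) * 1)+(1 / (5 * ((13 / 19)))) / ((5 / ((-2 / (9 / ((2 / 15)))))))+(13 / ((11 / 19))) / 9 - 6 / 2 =25126156001 / 185328000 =135.58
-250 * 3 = -750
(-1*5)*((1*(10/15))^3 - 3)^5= 10365357965/14348907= 722.38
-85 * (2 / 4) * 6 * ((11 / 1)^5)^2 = -6614043273255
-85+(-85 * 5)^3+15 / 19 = -1458548475 / 19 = -76765709.21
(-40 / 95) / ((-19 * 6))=4 / 1083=0.00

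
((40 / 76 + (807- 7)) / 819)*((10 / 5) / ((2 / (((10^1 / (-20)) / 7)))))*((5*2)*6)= -3900 / 931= -4.19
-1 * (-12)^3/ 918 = 32/ 17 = 1.88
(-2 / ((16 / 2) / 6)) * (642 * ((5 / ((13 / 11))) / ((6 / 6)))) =-52965 / 13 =-4074.23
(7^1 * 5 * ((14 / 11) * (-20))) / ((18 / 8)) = -39200 / 99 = -395.96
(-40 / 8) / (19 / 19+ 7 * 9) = -5 / 64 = -0.08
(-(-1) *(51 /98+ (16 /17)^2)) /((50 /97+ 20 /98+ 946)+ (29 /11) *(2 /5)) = 212477045 /143206646392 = 0.00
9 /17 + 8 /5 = 2.13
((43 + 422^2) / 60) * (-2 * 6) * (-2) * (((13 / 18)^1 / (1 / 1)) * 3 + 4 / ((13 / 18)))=107054327 / 195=548996.55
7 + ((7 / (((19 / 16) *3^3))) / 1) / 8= 3605 / 513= 7.03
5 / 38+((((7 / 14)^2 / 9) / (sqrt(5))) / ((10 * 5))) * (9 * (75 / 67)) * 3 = 0.14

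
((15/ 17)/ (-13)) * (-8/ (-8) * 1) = -15/ 221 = -0.07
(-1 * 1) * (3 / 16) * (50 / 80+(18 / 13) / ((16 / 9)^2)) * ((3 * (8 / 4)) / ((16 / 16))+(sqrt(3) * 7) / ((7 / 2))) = -15921 / 13312 - 5307 * sqrt(3) / 13312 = -1.89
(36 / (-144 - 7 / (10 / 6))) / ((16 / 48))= -180 / 247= -0.73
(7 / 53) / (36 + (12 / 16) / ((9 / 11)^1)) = 84 / 23479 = 0.00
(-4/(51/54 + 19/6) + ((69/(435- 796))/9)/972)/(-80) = 37897187/3115920960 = 0.01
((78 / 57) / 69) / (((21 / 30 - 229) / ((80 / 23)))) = -20800 / 68839299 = -0.00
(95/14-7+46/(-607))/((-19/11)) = 27115/161462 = 0.17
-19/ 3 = -6.33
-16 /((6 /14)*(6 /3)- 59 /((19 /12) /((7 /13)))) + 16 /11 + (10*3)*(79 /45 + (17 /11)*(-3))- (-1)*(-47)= -23952773 /182655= -131.14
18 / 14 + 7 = 58 / 7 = 8.29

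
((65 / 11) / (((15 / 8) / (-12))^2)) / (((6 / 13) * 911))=86528 / 150315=0.58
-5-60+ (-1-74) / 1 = -140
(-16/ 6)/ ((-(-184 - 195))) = -8/ 1137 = -0.01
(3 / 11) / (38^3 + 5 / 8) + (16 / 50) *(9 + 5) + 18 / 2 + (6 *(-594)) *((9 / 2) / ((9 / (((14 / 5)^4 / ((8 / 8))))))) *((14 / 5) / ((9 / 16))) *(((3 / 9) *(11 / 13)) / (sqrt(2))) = 542434389 / 40239925- 3123681792 *sqrt(2) / 40625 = -108726.29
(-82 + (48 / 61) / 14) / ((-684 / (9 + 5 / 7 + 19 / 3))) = 5895815 / 3066714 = 1.92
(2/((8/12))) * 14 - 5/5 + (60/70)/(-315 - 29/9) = 410957/10024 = 41.00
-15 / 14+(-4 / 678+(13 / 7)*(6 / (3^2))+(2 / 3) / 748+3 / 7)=87305 / 147917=0.59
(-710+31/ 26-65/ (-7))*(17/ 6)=-2164321/ 1092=-1981.98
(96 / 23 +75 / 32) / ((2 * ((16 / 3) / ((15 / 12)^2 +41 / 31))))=1.76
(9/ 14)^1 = 9/ 14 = 0.64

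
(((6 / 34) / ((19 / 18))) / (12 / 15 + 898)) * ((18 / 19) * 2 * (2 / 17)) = 3240 / 78142421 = 0.00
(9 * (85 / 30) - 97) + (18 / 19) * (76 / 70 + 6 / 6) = -92467 / 1330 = -69.52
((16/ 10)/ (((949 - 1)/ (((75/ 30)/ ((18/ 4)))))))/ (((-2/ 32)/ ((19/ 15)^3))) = -219488/ 7198875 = -0.03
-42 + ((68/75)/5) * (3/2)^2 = -5199/125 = -41.59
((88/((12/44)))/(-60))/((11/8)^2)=-128/45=-2.84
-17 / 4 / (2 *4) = -17 / 32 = -0.53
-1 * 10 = -10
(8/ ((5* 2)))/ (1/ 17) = 68/ 5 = 13.60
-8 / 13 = -0.62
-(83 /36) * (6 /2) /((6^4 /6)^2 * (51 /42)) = -581 /4758912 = -0.00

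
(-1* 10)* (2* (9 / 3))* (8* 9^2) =-38880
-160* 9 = -1440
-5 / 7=-0.71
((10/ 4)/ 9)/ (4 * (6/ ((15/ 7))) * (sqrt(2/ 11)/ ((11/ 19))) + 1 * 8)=-166375/ 302832 + 36575 * sqrt(22)/ 302832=0.02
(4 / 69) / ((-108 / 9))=-1 / 207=-0.00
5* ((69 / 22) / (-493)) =-0.03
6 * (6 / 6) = 6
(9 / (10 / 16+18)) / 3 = 0.16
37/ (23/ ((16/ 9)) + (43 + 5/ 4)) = 0.65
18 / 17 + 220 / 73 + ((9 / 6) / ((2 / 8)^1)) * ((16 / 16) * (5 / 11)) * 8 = 353434 / 13651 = 25.89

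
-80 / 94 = -40 / 47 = -0.85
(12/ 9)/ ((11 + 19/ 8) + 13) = 32/ 633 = 0.05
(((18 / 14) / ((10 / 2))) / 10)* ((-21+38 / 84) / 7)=-2589 / 34300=-0.08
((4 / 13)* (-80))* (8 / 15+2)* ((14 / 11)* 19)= -646912 / 429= -1507.95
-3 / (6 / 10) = -5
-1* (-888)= 888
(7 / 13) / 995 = 7 / 12935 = 0.00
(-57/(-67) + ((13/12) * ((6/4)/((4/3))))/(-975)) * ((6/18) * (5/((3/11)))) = 500863/96480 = 5.19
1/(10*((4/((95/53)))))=19/424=0.04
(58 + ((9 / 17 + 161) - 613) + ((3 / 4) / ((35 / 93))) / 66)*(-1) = 20600539 / 52360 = 393.44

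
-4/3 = -1.33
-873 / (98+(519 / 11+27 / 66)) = -19206 / 3203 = -6.00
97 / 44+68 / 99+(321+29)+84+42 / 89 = 15414433 / 35244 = 437.36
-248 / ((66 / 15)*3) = -620 / 33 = -18.79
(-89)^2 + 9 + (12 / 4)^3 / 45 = 39653 / 5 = 7930.60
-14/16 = -7/8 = -0.88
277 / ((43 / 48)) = 13296 / 43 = 309.21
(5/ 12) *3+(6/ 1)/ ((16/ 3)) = 19/ 8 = 2.38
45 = 45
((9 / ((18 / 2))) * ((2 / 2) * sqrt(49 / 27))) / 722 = 7 * sqrt(3) / 6498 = 0.00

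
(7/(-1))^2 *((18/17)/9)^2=196/289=0.68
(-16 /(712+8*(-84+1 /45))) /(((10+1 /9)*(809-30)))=-405 /8010457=-0.00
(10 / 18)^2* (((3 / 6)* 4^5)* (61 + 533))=93866.67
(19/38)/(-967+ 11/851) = -851/1645812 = -0.00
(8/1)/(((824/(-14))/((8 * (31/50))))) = -1736/2575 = -0.67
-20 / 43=-0.47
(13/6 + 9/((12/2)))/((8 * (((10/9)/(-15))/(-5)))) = 495/16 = 30.94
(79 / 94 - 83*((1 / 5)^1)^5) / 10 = 239073 / 2937500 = 0.08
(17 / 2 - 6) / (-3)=-5 / 6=-0.83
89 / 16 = 5.56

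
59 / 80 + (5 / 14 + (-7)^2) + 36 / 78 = 368049 / 7280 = 50.56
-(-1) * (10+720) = 730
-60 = -60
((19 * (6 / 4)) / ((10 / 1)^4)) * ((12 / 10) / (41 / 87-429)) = -14877 / 1864100000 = -0.00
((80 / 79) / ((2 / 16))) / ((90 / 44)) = 2816 / 711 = 3.96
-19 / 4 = -4.75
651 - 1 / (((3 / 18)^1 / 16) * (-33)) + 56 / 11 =659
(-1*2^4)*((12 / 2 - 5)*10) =-160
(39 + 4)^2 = 1849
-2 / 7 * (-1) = 2 / 7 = 0.29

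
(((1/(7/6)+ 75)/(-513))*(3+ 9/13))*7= -944/247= -3.82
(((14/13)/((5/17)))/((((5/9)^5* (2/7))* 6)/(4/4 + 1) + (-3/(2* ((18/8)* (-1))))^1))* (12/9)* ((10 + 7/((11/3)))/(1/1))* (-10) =-1431912006/1753609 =-816.55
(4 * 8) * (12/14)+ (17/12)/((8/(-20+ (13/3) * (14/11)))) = 275687/11088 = 24.86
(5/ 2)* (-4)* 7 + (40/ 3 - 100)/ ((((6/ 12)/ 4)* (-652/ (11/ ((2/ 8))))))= -11350/ 489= -23.21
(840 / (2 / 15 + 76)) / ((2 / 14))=44100 / 571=77.23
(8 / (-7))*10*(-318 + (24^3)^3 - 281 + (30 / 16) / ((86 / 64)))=-9087817936314800 / 301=-30192086167158.80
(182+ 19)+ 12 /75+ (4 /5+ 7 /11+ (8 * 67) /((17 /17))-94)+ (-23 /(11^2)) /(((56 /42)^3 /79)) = 123567381 /193600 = 638.26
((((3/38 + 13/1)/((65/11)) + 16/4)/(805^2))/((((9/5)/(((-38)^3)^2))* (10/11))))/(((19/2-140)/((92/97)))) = -53504973425024/417284287875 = -128.22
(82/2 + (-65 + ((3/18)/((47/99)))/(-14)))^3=-13867.38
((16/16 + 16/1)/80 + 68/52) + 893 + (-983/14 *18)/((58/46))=-107.85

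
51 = 51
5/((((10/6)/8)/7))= 168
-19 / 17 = -1.12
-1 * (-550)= 550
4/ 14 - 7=-47/ 7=-6.71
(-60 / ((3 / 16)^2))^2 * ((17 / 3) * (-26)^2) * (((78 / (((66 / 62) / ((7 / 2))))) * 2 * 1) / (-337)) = -1699685702041600 / 100089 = -16981743268.91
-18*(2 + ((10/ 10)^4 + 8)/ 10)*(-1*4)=1044/ 5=208.80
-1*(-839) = 839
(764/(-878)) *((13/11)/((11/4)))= -19864/53119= -0.37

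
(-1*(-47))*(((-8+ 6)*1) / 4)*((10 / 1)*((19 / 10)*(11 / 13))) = -9823 / 26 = -377.81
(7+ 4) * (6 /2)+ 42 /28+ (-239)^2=114311 /2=57155.50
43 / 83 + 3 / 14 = 0.73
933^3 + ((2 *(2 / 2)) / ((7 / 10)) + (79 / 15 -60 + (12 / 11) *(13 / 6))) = 938051946548 / 1155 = 812166187.49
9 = 9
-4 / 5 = -0.80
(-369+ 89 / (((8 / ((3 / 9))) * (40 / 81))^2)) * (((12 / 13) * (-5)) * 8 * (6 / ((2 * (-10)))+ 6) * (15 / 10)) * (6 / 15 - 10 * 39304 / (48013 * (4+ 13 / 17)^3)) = 4563669408827537 / 121002336000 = 37715.55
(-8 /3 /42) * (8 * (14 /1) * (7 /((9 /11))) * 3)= -4928 /27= -182.52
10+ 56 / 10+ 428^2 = 915998 / 5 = 183199.60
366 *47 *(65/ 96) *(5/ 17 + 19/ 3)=31493995/ 408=77191.16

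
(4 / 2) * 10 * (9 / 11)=180 / 11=16.36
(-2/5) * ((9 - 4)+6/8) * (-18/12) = 3.45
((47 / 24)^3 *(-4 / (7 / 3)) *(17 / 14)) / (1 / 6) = -1764991 / 18816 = -93.80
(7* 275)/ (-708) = -1925/ 708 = -2.72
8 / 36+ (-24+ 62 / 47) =-9500 / 423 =-22.46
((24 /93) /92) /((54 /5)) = 5 /19251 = 0.00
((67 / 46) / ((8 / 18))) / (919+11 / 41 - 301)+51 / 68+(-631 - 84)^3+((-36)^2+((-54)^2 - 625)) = -1704874900523323 / 4664216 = -365522287.24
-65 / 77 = -0.84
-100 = -100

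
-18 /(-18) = 1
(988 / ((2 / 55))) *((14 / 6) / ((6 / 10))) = 950950 / 9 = 105661.11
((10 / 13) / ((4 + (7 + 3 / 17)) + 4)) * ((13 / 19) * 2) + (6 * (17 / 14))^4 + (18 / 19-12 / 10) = 82902145609 / 29424255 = 2817.48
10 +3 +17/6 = 95/6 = 15.83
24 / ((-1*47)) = -24 / 47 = -0.51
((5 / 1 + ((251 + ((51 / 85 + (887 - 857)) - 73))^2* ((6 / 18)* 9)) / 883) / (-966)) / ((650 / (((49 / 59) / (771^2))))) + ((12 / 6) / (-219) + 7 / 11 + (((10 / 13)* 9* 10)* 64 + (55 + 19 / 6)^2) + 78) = 440147492379327686258813 / 55765996649845267500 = 7892.76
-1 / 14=-0.07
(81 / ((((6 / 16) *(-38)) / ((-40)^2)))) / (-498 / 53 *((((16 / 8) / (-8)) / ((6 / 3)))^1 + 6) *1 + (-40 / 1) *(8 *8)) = 36633600 / 10534037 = 3.48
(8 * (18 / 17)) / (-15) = -48 / 85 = -0.56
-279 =-279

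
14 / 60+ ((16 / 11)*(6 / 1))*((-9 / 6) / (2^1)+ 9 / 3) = 6557 / 330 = 19.87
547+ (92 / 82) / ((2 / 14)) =554.85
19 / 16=1.19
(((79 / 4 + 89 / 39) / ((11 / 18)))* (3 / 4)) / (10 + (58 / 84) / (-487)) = 316351791 / 116980292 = 2.70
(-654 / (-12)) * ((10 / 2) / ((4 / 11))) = 5995 / 8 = 749.38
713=713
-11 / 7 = -1.57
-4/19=-0.21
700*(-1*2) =-1400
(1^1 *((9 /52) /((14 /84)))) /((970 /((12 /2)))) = 81 /12610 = 0.01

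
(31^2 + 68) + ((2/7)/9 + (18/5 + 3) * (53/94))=30579817/29610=1032.75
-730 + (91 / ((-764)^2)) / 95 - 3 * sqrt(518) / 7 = -40479317509 / 55451120 - 3 * sqrt(518) / 7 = -739.75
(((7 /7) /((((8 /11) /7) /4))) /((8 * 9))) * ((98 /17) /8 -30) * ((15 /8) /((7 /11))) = -1204555 /26112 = -46.13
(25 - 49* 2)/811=-73/811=-0.09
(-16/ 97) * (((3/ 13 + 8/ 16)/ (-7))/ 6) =76/ 26481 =0.00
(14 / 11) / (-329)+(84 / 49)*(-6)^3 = -1340078 / 3619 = -370.29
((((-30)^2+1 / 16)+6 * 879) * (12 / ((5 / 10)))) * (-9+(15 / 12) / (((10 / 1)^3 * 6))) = -853482643 / 640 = -1333566.63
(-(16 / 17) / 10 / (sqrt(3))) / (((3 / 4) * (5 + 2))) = -0.01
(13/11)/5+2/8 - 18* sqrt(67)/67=107/220 - 18* sqrt(67)/67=-1.71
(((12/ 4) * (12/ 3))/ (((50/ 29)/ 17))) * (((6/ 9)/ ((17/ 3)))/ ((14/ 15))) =522/ 35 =14.91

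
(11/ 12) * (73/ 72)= 803/ 864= 0.93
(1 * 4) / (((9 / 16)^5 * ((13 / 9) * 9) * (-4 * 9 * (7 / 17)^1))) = -17825792 / 48361131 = -0.37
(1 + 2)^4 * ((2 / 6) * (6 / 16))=81 / 8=10.12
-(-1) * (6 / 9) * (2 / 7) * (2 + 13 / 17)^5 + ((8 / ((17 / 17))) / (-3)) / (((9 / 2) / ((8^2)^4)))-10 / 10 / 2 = -5335943213009557 / 536705946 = -9942023.66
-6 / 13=-0.46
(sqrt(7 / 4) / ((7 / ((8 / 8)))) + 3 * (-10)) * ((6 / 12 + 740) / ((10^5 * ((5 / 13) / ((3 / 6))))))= -0.29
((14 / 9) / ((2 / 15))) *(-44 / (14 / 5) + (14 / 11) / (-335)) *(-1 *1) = 405448 / 2211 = 183.38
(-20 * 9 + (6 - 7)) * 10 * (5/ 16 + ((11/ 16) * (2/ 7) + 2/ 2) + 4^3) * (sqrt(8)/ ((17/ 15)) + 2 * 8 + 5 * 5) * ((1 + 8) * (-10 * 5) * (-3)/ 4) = -183761584875/ 112 - 67229848125 * sqrt(2)/ 952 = -1740599616.02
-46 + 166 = 120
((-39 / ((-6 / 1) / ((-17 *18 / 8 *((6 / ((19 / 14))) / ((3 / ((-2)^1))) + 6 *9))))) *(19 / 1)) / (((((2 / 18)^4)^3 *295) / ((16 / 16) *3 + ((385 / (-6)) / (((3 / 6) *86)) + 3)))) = -21123948045692214333 / 20296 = -1040793656173246.67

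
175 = 175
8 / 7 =1.14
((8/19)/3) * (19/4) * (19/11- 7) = -116/33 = -3.52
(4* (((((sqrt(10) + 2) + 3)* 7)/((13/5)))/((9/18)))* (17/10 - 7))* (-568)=842912* sqrt(10)/13 + 4214560/13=529237.06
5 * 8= 40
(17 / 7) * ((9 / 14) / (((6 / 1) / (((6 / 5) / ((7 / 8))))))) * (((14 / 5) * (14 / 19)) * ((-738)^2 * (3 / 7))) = 3999865536 / 23275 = 171852.44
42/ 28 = 3/ 2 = 1.50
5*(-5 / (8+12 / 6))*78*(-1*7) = 1365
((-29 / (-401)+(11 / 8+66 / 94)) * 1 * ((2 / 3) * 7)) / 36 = 0.28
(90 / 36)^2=25 / 4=6.25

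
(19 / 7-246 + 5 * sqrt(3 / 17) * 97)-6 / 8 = -6833 / 28 + 485 * sqrt(51) / 17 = -40.29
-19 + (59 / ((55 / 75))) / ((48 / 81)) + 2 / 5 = 103107 / 880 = 117.17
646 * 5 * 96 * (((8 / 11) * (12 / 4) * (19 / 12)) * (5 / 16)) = 3682200 / 11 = 334745.45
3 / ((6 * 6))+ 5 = 61 / 12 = 5.08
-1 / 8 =-0.12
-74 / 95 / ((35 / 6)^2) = -2664 / 116375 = -0.02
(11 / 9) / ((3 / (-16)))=-6.52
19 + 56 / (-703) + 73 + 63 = 108909 / 703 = 154.92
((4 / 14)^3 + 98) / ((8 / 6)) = 50433 / 686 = 73.52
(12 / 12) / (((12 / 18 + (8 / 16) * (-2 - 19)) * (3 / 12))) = -24 / 59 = -0.41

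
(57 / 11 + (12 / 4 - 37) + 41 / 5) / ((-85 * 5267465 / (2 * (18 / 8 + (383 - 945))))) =-181359 / 3517914125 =-0.00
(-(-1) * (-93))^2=8649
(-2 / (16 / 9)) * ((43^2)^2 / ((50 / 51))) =-3923074.15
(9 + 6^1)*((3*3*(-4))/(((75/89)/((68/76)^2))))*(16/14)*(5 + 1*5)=-14815296/2527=-5862.80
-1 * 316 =-316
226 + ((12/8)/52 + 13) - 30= 21739/104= 209.03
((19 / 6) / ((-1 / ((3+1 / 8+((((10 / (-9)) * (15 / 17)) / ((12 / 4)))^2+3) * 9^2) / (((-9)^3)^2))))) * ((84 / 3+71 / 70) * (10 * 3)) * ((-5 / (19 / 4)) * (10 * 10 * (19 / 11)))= 105233810875 / 438005799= 240.26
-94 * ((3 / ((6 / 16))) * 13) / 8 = -1222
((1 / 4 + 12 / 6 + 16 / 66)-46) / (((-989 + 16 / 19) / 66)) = 109117 / 37550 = 2.91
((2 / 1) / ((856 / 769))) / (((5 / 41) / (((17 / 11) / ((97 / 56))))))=7503902 / 570845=13.15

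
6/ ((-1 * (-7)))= 6/ 7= 0.86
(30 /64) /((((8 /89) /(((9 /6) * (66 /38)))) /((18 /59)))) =1189485 /286976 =4.14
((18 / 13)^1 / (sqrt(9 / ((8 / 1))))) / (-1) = -12*sqrt(2) / 13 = -1.31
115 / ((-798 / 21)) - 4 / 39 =-4637 / 1482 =-3.13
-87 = -87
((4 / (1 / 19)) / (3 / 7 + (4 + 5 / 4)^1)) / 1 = 2128 / 159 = 13.38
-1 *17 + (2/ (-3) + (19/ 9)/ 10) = -1571/ 90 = -17.46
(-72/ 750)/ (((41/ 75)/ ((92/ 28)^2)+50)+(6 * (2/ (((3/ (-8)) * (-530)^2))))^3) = -52762261667584500/ 27508174744475381831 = -0.00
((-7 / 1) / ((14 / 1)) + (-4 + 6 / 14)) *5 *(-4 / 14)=5.82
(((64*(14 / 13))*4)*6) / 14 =1536 / 13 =118.15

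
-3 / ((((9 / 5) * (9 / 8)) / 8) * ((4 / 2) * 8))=-20 / 27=-0.74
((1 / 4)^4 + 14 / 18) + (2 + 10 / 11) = 3.69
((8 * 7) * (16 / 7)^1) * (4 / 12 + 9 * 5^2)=86528 / 3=28842.67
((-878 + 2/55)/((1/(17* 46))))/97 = -37761216/5335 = -7078.02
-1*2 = -2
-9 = -9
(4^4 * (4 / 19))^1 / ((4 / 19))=256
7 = 7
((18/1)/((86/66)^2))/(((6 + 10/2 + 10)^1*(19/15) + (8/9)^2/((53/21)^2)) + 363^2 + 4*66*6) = 1238895405/15586944284641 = 0.00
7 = 7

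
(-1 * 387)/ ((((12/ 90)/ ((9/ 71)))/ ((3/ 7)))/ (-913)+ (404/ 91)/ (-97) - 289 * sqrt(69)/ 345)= -918971205169513534038/ 2372581886752384892747+ 15886396550701240805241 * sqrt(69)/ 2372581886752384892747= 55.23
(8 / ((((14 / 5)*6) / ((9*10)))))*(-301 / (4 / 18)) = -58050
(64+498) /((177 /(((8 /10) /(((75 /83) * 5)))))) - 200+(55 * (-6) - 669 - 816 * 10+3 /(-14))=-43482637199 /4646250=-9358.65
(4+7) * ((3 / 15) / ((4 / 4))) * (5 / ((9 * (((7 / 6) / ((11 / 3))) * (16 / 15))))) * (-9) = -1815 / 56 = -32.41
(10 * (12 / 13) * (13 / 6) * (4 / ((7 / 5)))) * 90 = 36000 / 7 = 5142.86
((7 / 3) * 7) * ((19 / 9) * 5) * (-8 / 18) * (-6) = 37240 / 81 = 459.75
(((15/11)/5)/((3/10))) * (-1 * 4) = -40/11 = -3.64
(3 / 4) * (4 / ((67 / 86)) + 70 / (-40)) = 2721 / 1072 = 2.54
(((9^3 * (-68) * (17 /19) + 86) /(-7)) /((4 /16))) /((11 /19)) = 3364360 /77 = 43692.99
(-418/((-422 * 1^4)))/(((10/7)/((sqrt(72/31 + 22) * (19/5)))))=27797 * sqrt(23374)/327050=12.99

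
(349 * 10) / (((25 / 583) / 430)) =34996324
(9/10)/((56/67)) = 603/560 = 1.08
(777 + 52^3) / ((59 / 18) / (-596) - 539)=-1516778280 / 5782451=-262.31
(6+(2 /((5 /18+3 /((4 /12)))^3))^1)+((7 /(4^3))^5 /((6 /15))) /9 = 540324409851246949 /90016430702985216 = 6.00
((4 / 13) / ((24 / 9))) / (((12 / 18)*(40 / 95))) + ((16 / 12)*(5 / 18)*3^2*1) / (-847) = 430351 / 1057056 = 0.41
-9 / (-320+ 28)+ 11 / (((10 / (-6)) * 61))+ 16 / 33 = 1197557 / 2938980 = 0.41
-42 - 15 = -57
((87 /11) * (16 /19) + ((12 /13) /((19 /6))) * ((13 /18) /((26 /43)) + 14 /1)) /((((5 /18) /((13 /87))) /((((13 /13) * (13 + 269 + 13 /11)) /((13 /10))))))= 1126259400 /866723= 1299.45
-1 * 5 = -5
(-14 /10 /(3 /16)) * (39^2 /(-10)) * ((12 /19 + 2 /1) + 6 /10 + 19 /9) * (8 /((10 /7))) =1210483456 /35625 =33978.48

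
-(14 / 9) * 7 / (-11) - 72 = -7030 / 99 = -71.01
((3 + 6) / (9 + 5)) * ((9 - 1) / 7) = 36 / 49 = 0.73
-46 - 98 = -144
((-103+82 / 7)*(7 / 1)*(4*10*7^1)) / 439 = -178920 / 439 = -407.56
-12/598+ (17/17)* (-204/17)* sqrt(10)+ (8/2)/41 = 950/12259-12* sqrt(10) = -37.87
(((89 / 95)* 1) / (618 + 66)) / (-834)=-89 / 54193320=-0.00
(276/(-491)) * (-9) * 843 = 4264.79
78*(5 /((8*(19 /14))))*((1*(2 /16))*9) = 12285 /304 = 40.41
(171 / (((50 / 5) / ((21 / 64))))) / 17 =3591 / 10880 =0.33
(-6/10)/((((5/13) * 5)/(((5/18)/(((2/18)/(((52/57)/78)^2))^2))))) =-104/791700075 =-0.00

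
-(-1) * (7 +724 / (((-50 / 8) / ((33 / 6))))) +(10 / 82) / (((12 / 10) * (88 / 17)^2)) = -630.12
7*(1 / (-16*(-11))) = 7 / 176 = 0.04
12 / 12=1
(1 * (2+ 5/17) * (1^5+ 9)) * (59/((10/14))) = 1894.94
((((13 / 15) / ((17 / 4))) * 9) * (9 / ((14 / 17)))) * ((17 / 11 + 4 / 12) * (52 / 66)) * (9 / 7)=1131624 / 29645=38.17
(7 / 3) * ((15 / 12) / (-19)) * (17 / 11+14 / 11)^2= -33635 / 27588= -1.22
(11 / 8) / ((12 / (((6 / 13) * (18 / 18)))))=11 / 208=0.05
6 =6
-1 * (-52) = 52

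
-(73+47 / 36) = -2675 / 36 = -74.31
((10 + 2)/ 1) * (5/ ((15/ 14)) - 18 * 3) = -592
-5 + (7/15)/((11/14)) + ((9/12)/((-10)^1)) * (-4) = -271/66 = -4.11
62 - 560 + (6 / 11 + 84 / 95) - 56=-577436 / 1045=-552.57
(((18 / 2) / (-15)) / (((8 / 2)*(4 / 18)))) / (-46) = 27 / 1840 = 0.01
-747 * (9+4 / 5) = -36603 / 5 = -7320.60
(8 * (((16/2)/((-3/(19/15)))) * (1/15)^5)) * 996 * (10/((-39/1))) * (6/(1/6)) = 3229696/9871875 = 0.33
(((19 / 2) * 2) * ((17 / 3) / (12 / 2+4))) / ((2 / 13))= 4199 / 60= 69.98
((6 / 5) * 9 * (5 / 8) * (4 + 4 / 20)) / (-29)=-567 / 580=-0.98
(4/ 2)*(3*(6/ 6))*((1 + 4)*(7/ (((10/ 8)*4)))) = 42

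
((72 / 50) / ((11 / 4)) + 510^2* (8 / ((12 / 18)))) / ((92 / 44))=858330144 / 575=1492748.08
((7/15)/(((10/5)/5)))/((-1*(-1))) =7/6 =1.17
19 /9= 2.11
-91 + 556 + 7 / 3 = 1402 / 3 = 467.33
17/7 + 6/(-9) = 1.76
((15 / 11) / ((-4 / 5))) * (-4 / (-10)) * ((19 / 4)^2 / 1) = -5415 / 352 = -15.38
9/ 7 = 1.29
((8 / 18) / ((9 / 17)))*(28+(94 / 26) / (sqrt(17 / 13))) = 188*sqrt(221) / 1053+1904 / 81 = 26.16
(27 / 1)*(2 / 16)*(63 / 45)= 189 / 40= 4.72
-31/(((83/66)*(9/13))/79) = -700414/249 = -2812.91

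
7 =7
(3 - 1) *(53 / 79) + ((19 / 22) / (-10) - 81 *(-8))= 11284059 / 17380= 649.26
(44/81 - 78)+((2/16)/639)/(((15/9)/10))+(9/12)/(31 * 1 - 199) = -99785935/1288224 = -77.46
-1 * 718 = -718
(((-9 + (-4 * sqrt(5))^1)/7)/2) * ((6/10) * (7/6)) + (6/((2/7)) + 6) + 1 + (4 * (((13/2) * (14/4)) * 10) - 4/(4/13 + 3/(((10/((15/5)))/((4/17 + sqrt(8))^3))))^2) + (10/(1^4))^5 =-sqrt(5)/5 + 25805554656740427040875 * sqrt(2)/6596004835290562789702801 + 6657844929002126846801817042713/65960048352905627897028010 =100937.10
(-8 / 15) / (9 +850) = -8 / 12885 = -0.00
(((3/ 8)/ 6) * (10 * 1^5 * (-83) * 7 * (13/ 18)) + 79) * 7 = -184723/ 144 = -1282.80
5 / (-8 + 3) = -1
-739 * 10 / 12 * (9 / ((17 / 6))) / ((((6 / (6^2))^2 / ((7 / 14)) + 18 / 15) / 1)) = -2992950 / 1921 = -1558.02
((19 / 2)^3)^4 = 2213314919066161 / 4096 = 540360087662.64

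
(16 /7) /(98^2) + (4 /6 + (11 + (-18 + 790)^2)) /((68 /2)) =30050697917 /1714314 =17529.28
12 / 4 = 3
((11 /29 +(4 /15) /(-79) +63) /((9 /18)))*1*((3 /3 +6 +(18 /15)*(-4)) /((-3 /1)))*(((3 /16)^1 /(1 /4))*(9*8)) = -287484648 /57275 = -5019.37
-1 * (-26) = 26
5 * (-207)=-1035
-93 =-93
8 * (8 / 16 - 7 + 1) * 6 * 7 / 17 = -1848 / 17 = -108.71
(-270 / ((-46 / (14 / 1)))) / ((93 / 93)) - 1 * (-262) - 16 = 7548 / 23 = 328.17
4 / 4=1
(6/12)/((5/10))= 1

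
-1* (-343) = 343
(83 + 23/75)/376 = 781/3525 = 0.22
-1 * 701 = -701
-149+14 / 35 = -743 / 5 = -148.60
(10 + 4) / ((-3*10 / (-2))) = 14 / 15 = 0.93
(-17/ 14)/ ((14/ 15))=-255/ 196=-1.30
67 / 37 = 1.81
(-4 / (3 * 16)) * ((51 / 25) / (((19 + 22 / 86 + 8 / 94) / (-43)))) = 1477351 / 3908800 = 0.38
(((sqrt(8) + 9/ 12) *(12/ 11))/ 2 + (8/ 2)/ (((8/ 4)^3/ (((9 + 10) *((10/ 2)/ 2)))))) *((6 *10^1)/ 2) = 360 *sqrt(2)/ 11 + 15945/ 22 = 771.06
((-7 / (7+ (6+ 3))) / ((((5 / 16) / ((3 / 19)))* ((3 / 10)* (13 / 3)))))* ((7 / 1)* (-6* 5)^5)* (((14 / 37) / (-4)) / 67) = -25004700000 / 612313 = -40836.47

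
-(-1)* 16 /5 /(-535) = -16 /2675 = -0.01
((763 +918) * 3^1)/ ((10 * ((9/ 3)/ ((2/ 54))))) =1681/ 270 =6.23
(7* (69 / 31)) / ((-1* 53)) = -483 / 1643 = -0.29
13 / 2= 6.50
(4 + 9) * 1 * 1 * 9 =117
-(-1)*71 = 71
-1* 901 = -901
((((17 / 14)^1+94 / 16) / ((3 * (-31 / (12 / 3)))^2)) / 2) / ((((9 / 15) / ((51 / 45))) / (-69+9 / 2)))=-290207 / 363258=-0.80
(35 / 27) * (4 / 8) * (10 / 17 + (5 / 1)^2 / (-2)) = -525 / 68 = -7.72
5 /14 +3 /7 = 0.79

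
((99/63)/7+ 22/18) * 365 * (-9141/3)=-709554890/441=-1608968.00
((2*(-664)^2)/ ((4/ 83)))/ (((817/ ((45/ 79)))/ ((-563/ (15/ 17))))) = -525367044192/ 64543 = -8139798.96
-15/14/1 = -15/14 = -1.07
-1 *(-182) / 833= 26 / 119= 0.22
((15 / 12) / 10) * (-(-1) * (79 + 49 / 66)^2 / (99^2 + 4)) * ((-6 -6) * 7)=-193894183 / 28473720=-6.81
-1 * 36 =-36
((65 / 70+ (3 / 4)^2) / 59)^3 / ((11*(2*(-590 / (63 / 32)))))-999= -17104178568067783407 / 17121299867893760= -999.00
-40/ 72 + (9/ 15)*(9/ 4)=143/ 180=0.79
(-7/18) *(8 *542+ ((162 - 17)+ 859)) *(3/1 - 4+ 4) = -6230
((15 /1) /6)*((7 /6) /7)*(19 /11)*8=190 /33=5.76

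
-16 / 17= -0.94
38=38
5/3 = 1.67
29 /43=0.67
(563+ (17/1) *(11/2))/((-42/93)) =-40703/28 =-1453.68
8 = 8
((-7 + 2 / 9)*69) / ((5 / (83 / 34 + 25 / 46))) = -279.16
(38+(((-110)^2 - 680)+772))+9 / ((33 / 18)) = 134584 / 11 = 12234.91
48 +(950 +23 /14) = 13995 /14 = 999.64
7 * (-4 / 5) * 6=-168 / 5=-33.60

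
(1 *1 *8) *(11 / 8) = 11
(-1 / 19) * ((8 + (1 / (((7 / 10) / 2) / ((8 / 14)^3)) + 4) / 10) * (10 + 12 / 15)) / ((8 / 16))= -10960056 / 1140475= -9.61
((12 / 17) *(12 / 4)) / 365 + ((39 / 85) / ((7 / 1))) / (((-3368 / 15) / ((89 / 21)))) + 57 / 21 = 2784166757 / 1024023560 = 2.72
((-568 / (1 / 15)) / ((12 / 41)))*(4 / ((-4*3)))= 29110 / 3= 9703.33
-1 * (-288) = 288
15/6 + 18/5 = 61/10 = 6.10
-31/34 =-0.91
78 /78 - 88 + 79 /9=-704 /9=-78.22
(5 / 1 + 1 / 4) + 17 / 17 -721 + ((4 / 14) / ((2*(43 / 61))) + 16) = -841051 / 1204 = -698.55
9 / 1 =9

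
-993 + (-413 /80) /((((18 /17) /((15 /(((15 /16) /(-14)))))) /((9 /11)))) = -99.42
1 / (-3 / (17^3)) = -4913 / 3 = -1637.67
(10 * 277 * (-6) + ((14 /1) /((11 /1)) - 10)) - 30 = -183246 /11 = -16658.73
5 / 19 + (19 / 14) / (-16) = 759 / 4256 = 0.18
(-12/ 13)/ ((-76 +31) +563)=-6/ 3367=-0.00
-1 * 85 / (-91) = 85 / 91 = 0.93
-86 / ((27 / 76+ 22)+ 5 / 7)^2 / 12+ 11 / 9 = 546212257 / 451879587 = 1.21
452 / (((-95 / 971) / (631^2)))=-174749677612 / 95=-1839470290.65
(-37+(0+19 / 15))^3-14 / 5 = -154000106 / 3375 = -45629.66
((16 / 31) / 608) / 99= 1 / 116622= 0.00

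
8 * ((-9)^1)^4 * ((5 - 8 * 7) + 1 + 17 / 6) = -2475684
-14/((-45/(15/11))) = 14/33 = 0.42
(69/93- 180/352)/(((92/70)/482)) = 5305615/62744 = 84.56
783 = 783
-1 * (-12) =12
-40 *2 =-80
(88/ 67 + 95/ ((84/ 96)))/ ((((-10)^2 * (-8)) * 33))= -3221/ 773850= -0.00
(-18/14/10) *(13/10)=-117/700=-0.17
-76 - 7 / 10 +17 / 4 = -1449 / 20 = -72.45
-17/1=-17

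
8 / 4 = 2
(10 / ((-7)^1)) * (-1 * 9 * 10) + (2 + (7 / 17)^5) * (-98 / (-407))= 522053192506 / 4045172593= 129.06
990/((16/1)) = 495/8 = 61.88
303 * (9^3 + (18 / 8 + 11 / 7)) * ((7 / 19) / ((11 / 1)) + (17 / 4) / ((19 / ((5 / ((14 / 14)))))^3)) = 208172416131 / 8450288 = 24634.95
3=3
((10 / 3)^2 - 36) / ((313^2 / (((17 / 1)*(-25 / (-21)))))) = -13600 / 2645163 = -0.01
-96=-96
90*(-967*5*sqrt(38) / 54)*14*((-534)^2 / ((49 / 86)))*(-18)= 7114242981600*sqrt(38) / 7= 6265019865185.54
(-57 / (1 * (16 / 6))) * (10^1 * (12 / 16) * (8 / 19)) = -135 / 2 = -67.50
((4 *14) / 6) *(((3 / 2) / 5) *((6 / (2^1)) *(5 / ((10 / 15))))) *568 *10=357840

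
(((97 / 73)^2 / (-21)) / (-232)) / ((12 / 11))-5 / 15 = -103748053 / 311554656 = -0.33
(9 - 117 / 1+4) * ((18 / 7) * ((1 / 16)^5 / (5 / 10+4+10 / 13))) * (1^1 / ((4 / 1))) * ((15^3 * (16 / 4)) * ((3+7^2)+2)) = -138601125 / 15712256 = -8.82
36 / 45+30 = 154 / 5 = 30.80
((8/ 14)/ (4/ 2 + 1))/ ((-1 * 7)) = -4/ 147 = -0.03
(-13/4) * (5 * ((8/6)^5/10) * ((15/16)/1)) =-520/81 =-6.42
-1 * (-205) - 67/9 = 1778/9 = 197.56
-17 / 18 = -0.94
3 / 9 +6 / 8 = 13 / 12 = 1.08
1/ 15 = 0.07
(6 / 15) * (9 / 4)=0.90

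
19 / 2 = 9.50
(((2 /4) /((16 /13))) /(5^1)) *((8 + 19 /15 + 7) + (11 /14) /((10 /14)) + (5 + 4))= 10283 /4800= 2.14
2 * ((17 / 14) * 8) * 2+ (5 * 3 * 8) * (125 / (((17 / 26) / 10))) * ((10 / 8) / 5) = 6829624 / 119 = 57391.80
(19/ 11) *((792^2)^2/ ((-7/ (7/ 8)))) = -84951618048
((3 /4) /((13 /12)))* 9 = 81 /13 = 6.23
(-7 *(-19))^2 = 17689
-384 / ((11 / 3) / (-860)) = 990720 / 11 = 90065.45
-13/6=-2.17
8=8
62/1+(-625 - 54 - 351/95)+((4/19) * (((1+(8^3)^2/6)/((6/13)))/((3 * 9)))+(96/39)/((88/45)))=391830016/3301155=118.69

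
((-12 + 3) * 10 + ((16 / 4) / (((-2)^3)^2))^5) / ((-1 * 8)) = 94371839 / 8388608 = 11.25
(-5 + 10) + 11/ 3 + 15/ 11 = 331/ 33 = 10.03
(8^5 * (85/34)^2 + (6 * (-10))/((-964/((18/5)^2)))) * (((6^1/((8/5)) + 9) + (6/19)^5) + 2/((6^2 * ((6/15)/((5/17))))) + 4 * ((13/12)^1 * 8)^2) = 3253948542195032724/50722888015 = 64151484.06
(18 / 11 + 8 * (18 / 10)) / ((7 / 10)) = 252 / 11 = 22.91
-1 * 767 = -767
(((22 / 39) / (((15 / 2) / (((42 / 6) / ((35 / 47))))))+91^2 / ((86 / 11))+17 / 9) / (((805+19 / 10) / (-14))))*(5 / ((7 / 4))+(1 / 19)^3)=-8142632958078 / 154690032445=-52.64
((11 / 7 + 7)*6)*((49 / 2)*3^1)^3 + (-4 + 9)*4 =20420525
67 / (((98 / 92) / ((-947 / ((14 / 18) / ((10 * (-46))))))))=12083227560 / 343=35228068.69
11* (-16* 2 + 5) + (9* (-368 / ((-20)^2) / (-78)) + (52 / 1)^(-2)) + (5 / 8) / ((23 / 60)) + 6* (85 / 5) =-300485377 / 1554800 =-193.26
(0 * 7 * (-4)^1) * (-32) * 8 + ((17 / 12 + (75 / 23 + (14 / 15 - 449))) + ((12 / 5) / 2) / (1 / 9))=-198991 / 460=-432.59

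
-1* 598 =-598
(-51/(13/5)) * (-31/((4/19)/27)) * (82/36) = 18473985/104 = 177634.47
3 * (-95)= -285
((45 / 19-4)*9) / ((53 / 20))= -5580 / 1007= -5.54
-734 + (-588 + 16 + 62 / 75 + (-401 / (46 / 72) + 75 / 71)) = -236593429 / 122475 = -1931.77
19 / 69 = 0.28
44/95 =0.46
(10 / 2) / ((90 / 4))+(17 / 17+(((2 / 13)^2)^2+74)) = 75.22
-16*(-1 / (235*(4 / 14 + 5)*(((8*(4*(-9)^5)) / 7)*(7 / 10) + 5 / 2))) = -224 / 3285915277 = -0.00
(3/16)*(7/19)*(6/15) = 21/760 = 0.03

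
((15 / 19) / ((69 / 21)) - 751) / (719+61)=-164041 / 170430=-0.96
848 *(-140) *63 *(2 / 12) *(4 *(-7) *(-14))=-488651520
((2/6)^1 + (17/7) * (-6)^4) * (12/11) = 264412/77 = 3433.92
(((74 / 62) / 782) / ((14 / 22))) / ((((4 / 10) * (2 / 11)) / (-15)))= -335775 / 678776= -0.49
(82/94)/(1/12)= 492/47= 10.47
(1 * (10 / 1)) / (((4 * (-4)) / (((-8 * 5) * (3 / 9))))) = 25 / 3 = 8.33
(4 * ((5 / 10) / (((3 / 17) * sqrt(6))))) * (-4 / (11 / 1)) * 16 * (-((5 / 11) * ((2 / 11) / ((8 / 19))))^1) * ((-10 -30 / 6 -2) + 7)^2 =2584000 * sqrt(6) / 11979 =528.38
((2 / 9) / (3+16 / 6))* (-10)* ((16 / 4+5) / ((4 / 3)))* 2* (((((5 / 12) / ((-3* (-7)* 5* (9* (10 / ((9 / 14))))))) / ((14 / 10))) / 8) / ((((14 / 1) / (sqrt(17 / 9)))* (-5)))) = sqrt(17) / 15673728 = 0.00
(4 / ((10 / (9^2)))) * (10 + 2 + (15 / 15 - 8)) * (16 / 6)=432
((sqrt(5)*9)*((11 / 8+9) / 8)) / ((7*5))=747*sqrt(5) / 2240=0.75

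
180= 180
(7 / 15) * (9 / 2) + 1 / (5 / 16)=53 / 10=5.30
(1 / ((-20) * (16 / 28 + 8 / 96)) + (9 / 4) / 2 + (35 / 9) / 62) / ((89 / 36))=682153 / 1517450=0.45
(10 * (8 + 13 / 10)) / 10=93 / 10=9.30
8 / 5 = 1.60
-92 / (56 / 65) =-1495 / 14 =-106.79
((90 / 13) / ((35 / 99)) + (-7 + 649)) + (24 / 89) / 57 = 101805692 / 153881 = 661.59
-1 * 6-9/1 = -15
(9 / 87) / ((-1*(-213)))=1 / 2059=0.00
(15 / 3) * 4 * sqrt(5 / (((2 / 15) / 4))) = 100 * sqrt(6) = 244.95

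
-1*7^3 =-343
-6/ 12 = -1/ 2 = -0.50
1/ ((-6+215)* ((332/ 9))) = 0.00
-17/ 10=-1.70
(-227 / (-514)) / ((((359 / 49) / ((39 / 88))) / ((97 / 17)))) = 0.15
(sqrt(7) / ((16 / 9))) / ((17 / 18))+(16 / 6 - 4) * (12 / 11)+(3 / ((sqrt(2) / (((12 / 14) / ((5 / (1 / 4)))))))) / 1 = -16 / 11+9 * sqrt(2) / 140+81 * sqrt(7) / 136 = 0.21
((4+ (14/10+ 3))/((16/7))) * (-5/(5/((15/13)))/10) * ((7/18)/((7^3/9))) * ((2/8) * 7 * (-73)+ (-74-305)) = 18243/8320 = 2.19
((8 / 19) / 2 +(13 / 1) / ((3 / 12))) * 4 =3968 / 19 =208.84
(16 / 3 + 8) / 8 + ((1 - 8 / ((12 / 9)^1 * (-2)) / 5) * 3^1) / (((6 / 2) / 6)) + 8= 289 / 15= 19.27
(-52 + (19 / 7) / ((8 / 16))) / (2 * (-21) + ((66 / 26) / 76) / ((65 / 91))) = 1610440 / 1450743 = 1.11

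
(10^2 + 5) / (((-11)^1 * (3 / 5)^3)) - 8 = -5167 / 99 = -52.19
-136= -136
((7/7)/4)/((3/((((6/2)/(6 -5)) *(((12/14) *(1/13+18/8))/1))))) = 363/728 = 0.50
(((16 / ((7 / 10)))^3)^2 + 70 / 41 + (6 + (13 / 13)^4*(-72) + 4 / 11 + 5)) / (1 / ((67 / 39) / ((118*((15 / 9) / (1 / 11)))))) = 506956926379249309 / 4476646804630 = 113244.79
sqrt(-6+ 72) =sqrt(66) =8.12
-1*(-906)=906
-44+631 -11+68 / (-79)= 45436 / 79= 575.14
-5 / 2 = -2.50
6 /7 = 0.86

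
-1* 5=-5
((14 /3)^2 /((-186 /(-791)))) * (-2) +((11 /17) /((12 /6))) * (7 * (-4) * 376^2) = -1280885.46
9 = 9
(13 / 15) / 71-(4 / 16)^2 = -857 / 17040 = -0.05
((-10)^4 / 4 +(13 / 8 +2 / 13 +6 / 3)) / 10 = 260393 / 1040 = 250.38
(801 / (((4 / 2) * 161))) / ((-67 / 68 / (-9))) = 22.72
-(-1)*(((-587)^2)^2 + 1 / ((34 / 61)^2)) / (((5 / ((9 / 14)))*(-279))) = -137249331903437 / 2508520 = -54713269.94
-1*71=-71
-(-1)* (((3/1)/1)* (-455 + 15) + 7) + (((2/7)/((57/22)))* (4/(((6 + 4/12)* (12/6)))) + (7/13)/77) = -474451882/361361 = -1312.96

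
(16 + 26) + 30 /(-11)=432 /11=39.27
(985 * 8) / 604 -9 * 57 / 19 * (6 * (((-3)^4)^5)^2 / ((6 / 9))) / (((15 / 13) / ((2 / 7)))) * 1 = -3866210561972857700221856 / 5285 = -731544098764968344412.84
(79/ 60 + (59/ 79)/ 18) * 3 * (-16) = -77252/ 1185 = -65.19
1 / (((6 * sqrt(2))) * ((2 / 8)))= sqrt(2) / 3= 0.47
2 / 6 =1 / 3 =0.33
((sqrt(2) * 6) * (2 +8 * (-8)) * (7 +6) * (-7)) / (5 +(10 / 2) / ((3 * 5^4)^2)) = 11901093750 * sqrt(2) / 1757813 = 9574.79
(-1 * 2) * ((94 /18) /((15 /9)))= -94 /15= -6.27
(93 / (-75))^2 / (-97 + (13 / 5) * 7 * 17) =961 / 132750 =0.01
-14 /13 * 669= -9366 /13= -720.46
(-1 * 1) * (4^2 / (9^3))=-16 / 729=-0.02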